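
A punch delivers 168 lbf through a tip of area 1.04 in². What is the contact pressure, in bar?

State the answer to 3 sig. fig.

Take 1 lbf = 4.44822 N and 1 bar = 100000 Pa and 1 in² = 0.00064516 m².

168 lbf × 4.44822 → 747.301 N
1.04 in² × 0.00064516 → 6.70966×10⁻⁴ m²
P = F / A = 747.301 N / 6.70966×10⁻⁴ m² = 1.11377×10⁶ Pa
1.11377×10⁶ Pa ÷ (100000 Pa/bar) = 11.1377 bar

11.1 bar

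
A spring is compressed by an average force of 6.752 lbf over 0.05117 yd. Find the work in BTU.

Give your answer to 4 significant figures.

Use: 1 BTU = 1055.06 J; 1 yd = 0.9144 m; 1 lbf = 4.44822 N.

0.001332 BTU

6.752 lbf × 4.44822 → 30.0344 N
0.05117 yd × 0.9144 → 0.0467898 m
W = F × d = 30.0344 N × 0.0467898 m = 1.4053 J
1.4053 J ÷ (1055.06 J/BTU) = 0.00133196 BTU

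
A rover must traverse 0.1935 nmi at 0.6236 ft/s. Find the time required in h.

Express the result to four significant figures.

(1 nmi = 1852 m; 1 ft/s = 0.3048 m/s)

0.5237 h

0.1935 nmi × 1852 = 358.362 m
0.6236 ft/s × 0.3048 = 0.190073 m/s
t = d / v = 358.362 m / 0.190073 m/s = 1885.39 s
1885.39 s ÷ (3600 s/h) = 0.523719 h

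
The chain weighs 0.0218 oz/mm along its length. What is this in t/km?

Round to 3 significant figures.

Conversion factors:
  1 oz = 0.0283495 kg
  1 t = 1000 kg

0.618 t/km

0.0218 oz/mm × 0.0283495 kg/oz ÷ 0.001 m/mm = 0.618019 kg/m
0.618019 kg/m ÷ 1000 kg/t × 1000 m/km = 0.618019 t/km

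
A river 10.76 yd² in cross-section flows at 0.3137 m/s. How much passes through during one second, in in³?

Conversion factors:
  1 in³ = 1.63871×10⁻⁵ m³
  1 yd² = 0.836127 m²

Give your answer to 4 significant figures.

10.76 yd² × 0.836127 = 8.99673 m²
V = v × A × t = 0.3137 m/s × 8.99673 m² × 1 s = 2.82227 m³
2.82227 m³ ÷ (1.63871×10⁻⁵ m³/in³) = 172225 in³

1.722×10⁵ in³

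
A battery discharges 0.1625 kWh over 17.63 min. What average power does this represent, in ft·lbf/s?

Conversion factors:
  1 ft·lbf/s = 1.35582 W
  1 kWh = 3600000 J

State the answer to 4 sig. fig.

407.9 ft·lbf/s

0.1625 kWh × 3600000 = 585000 J
17.63 min × 60 = 1057.8 s
P = E / t = 585000 J / 1057.8 s = 553.035 W
553.035 W ÷ (1.35582 W/ft·lbf/s) = 407.897 ft·lbf/s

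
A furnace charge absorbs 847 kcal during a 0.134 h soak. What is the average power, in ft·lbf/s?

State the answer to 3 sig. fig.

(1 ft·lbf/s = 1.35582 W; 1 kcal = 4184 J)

847 kcal × 4184 → 3.54385×10⁶ J
0.134 h × 3600 → 482.4 s
P = E / t = 3.54385×10⁶ J / 482.4 s = 7346.29 W
7346.29 W ÷ (1.35582 W/ft·lbf/s) = 5418.34 ft·lbf/s

5420 ft·lbf/s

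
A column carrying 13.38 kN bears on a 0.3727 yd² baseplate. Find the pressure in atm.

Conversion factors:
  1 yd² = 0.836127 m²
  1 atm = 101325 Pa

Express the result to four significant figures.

0.4237 atm

13.38 kN × 1000 = 13380 N
0.3727 yd² × 0.836127 = 0.311625 m²
P = F / A = 13380 N / 0.311625 m² = 42936.2 Pa
42936.2 Pa ÷ (101325 Pa/atm) = 0.423747 atm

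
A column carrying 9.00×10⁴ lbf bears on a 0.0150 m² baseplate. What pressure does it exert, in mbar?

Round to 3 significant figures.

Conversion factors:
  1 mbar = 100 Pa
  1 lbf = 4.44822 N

2.67×10⁵ mbar

9.00×10⁴ lbf × 4.44822 → 400340 N
P = F / A = 400340 N / 0.015 m² = 2.66893×10⁷ Pa
2.66893×10⁷ Pa ÷ (100 Pa/mbar) = 266893 mbar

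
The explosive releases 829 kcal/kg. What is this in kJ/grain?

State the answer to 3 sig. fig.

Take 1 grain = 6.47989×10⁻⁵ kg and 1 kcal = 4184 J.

0.225 kJ/grain

829 kcal/kg × 4184 J/kcal = 3.46854×10⁶ J/kg
3.46854×10⁶ J/kg ÷ 1000 J/kJ × 6.47989×10⁻⁵ kg/grain = 0.224758 kJ/grain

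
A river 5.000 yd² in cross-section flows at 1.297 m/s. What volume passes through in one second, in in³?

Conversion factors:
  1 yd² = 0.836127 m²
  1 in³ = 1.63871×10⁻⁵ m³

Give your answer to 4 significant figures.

3.309×10⁵ in³

5.000 yd² × 0.836127 → 4.18063 m²
V = v × A × t = 1.297 m/s × 4.18063 m² × 1 s = 5.42228 m³
5.42228 m³ ÷ (1.63871×10⁻⁵ m³/in³) = 330887 in³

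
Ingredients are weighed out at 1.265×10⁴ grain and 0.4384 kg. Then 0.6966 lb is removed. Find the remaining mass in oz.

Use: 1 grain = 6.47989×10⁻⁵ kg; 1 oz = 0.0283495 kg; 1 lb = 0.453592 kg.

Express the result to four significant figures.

1.265×10⁴ grain × 6.47989×10⁻⁵ → 0.819706 kg
0.4384 kg (already kg)
0.6966 lb × 0.453592 → 0.315972 kg
Result: 0.819706 + 0.4384 − 0.315972 = 0.942134 kg
In oz: 0.942134 / 0.0283495 = 33.2328 oz

33.23 oz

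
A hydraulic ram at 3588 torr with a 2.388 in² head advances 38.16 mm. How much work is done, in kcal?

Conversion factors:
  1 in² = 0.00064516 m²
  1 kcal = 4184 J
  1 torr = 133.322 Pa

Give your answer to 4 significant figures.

3588 torr → 478359 Pa
2.388 in² → 0.00154064 m²
F = P × A = 478359 × 0.00154064 = 736.979 N
38.16 mm → 0.03816 m
W = F × d = 736.979 × 0.03816 = 28.1231 J
In kcal: 28.1231 / 4184 = 0.00672158 kcal

0.006722 kcal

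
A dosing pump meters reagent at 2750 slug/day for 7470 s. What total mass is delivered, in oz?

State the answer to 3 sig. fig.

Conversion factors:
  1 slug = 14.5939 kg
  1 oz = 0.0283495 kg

2750 slug/day → 0.464505 kg/s
m = ṁ × t = 0.464505 × 7470 = 3469.85 kg
In oz: 3469.85 / 0.0283495 = 122395 oz

1.22×10⁵ oz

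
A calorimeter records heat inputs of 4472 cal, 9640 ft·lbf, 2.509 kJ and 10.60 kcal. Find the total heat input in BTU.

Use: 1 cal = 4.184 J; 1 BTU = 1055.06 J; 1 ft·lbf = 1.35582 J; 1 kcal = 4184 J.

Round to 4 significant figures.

4472 cal × 4.184 = 18710.8 J
9640 ft·lbf × 1.35582 = 13070.1 J
2.509 kJ × 1000 = 2509 J
10.60 kcal × 4184 = 44350.4 J
Combined: 18710.8 + 13070.1 + 2509 + 44350.4 = 78640.3 J
In BTU: 78640.3 / 1055.06 = 74.5363 BTU

74.54 BTU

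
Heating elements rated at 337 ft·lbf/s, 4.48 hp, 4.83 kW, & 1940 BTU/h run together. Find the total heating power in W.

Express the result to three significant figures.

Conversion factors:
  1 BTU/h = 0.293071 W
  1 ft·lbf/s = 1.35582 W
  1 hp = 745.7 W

9200 W

337 ft·lbf/s × 1.35582 = 456.911 W
4.48 hp × 745.7 = 3340.74 W
4.83 kW × 1000 = 4830 W
1940 BTU/h × 0.293071 = 568.558 W
Total: 456.911 + 3340.74 + 4830 + 568.558 = 9196.21 W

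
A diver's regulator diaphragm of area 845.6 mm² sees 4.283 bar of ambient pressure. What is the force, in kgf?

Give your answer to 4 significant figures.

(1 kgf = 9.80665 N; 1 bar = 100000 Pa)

36.93 kgf

4.283 bar × 100000 → 428300 Pa
845.6 mm² × 10⁻⁶ → 8.456×10⁻⁴ m²
F = P × A = 428300 Pa × 8.456×10⁻⁴ m² = 362.17 N
362.17 N ÷ (9.80665 N/kgf) = 36.9311 kgf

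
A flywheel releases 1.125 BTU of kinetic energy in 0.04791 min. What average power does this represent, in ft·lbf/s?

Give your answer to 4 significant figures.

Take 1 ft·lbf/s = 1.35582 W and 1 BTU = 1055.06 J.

1.125 BTU × 1055.06 = 1186.94 J
0.04791 min × 60 = 2.8746 s
P = E / t = 1186.94 J / 2.8746 s = 412.906 W
412.906 W ÷ (1.35582 W/ft·lbf/s) = 304.543 ft·lbf/s

304.5 ft·lbf/s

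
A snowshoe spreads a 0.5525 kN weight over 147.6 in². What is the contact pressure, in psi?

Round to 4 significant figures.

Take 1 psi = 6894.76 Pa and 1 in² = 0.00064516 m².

0.8415 psi

0.5525 kN × 1000 → 552.5 N
147.6 in² × 0.00064516 → 0.0952256 m²
P = F / A = 552.5 N / 0.0952256 m² = 5802.01 Pa
5802.01 Pa ÷ (6894.76 Pa/psi) = 0.84151 psi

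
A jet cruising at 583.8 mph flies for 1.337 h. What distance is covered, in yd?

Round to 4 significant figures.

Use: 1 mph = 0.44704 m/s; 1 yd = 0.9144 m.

583.8 mph × 0.44704 = 260.982 m/s
1.337 h × 3600 = 4813.2 s
d = v × t = 260.982 m/s × 4813.2 s = 1.25616×10⁶ m
1.25616×10⁶ m ÷ (0.9144 m/yd) = 1.37375×10⁶ yd

1.374×10⁶ yd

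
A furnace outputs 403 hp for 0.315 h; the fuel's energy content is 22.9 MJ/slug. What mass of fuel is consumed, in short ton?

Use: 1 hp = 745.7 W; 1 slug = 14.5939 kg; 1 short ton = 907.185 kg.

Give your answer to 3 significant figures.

403 hp → 300517 W
0.315 h → 1134 s
E = P × t = 300517 × 1134 = 3.40786×10⁸ J
22.9 MJ/slug → 1.56915×10⁶ J/kg
m = E / e_s = 3.40786×10⁸ / 1.56915×10⁶ = 217.179 kg
In short ton: 217.179 / 907.185 = 0.239399 short ton

0.239 short ton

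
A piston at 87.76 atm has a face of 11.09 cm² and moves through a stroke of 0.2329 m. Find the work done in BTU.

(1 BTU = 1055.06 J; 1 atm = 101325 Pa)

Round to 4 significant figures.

2.177 BTU

87.76 atm → 8.89228×10⁶ Pa
11.09 cm² → 0.001109 m²
F = P × A = 8.89228×10⁶ × 0.001109 = 9861.54 N
W = F × d = 9861.54 × 0.2329 = 2296.75 J
In BTU: 2296.75 / 1055.06 = 2.17689 BTU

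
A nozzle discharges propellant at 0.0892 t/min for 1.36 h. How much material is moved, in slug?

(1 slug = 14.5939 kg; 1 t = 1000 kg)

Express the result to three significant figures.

0.0892 t/min → 1.48667 kg/s
1.36 h → 4896 s
m = ṁ × t = 1.48667 × 4896 = 7278.74 kg
In slug: 7278.74 / 14.5939 = 498.752 slug

499 slug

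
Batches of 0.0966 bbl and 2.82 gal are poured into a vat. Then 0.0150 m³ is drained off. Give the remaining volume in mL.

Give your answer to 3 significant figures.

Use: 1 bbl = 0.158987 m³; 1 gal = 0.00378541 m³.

1.10×10⁴ mL

0.0966 bbl × 0.158987 = 0.0153581 m³
2.82 gal × 0.00378541 = 0.0106749 m³
0.0150 m³ (already m³)
Result: 0.0153581 + 0.0106749 − 0.015 = 0.011033 m³
In mL: 0.011033 / 10⁻⁶ = 11033 mL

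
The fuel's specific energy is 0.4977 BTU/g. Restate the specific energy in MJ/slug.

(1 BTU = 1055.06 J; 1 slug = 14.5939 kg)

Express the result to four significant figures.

0.4977 BTU/g × 1055.06 J/BTU ÷ 0.001 kg/g = 525103 J/kg
525103 J/kg ÷ 1000000 J/MJ × 14.5939 kg/slug = 7.6633 MJ/slug

7.663 MJ/slug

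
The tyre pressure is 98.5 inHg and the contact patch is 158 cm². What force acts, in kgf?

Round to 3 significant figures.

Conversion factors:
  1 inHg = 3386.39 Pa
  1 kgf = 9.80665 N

537 kgf

98.5 inHg × 3386.39 = 333559 Pa
158 cm² × 0.0001 = 0.0158 m²
F = P × A = 333559 Pa × 0.0158 m² = 5270.23 N
5270.23 N ÷ (9.80665 N/kgf) = 537.414 kgf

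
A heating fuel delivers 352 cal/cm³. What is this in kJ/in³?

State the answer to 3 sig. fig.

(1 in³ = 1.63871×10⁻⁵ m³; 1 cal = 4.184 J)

352 cal/cm³ × 4.184 J/cal ÷ 10⁻⁶ m³/cm³ = 1.47277×10⁹ J/m³
1.47277×10⁹ J/m³ ÷ 1000 J/kJ × 1.63871×10⁻⁵ m³/in³ = 24.1344 kJ/in³

24.1 kJ/in³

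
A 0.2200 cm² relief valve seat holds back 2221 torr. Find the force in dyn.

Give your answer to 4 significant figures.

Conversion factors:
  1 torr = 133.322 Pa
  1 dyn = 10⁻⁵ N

2221 torr × 133.322 = 296108 Pa
0.2200 cm² × 0.0001 = 2.2×10⁻⁵ m²
F = P × A = 296108 Pa × 2.2×10⁻⁵ m² = 6.51438 N
6.51438 N ÷ (10⁻⁵ N/dyn) = 651438 dyn

6.514×10⁵ dyn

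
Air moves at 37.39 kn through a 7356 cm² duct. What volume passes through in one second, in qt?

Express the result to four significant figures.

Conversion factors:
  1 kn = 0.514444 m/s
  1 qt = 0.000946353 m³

1.495×10⁴ qt

37.39 kn × 0.514444 = 19.2351 m/s
7356 cm² × 0.0001 = 0.7356 m²
V = v × A × t = 19.2351 m/s × 0.7356 m² × 1 s = 14.1493 m³
14.1493 m³ ÷ (0.000946353 m³/qt) = 14951.4 qt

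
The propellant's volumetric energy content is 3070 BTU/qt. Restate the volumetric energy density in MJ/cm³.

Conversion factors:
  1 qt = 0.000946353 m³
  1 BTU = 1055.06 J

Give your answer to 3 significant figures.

3070 BTU/qt × 1055.06 J/BTU ÷ 0.000946353 m³/qt = 3.42265×10⁹ J/m³
3.42265×10⁹ J/m³ ÷ 1000000 J/MJ × 10⁻⁶ m³/cm³ = 0.00342265 MJ/cm³

0.00342 MJ/cm³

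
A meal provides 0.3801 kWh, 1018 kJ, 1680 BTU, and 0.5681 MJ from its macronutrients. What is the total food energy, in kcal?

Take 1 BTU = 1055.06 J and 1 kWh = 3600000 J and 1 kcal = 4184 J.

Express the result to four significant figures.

0.3801 kWh × 3600000 = 1.36836×10⁶ J
1018 kJ × 1000 = 1.018×10⁶ J
1680 BTU × 1055.06 = 1.7725×10⁶ J
0.5681 MJ × 1000000 = 568100 J
Sum: 1.36836×10⁶ + 1.018×10⁶ + 1.7725×10⁶ + 568100 = 4.72696×10⁶ J
In kcal: 4.72696×10⁶ / 4184 = 1129.77 kcal

1130 kcal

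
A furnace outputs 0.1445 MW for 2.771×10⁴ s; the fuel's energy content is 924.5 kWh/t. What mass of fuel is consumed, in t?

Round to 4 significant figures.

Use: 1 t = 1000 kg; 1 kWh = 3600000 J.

0.1445 MW → 144500 W
E = P × t = 144500 × 27710 = 4.0041×10⁹ J
924.5 kWh/t → 3.3282×10⁶ J/kg
m = E / e_s = 4.0041×10⁹ / 3.3282×10⁶ = 1203.08 kg
In t: 1203.08 / 1000 = 1.20308 t

1.203 t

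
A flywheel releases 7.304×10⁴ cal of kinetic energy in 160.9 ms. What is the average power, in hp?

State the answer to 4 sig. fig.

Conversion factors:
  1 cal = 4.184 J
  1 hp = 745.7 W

2547 hp

7.304×10⁴ cal × 4.184 → 305599 J
160.9 ms × 0.001 → 0.1609 s
P = E / t = 305599 J / 0.1609 s = 1.89931×10⁶ W
1.89931×10⁶ W ÷ (745.7 W/hp) = 2547.02 hp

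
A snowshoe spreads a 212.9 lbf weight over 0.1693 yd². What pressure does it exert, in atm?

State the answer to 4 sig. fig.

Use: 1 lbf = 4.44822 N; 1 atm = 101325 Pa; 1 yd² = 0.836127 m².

0.06603 atm

212.9 lbf × 4.44822 → 947.026 N
0.1693 yd² × 0.836127 → 0.141556 m²
P = F / A = 947.026 N / 0.141556 m² = 6690.12 Pa
6690.12 Pa ÷ (101325 Pa/atm) = 0.0660264 atm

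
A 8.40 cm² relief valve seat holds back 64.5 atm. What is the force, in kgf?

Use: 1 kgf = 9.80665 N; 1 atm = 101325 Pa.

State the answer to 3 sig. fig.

560 kgf

64.5 atm × 101325 = 6.53546×10⁶ Pa
8.40 cm² × 0.0001 = 8.4×10⁻⁴ m²
F = P × A = 6.53546×10⁶ Pa × 8.4×10⁻⁴ m² = 5489.79 N
5489.79 N ÷ (9.80665 N/kgf) = 559.803 kgf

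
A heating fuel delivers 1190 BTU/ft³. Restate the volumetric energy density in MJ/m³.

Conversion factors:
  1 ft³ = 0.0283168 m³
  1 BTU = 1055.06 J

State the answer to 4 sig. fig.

1190 BTU/ft³ × 1055.06 J/BTU ÷ 0.0283168 m³/ft³ = 4.43384×10⁷ J/m³
4.43384×10⁷ J/m³ ÷ 1000000 J/MJ = 44.3384 MJ/m³

44.34 MJ/m³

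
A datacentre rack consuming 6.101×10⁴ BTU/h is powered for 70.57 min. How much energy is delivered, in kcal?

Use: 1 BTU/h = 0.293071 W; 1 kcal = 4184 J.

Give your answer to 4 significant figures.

1.809×10⁴ kcal

6.101×10⁴ BTU/h × 0.293071 = 17880.3 W
70.57 min × 60 = 4234.2 s
E = P × t = 17880.3 W × 4234.2 s = 7.57088×10⁷ J
7.57088×10⁷ J ÷ (4184 J/kcal) = 18094.8 kcal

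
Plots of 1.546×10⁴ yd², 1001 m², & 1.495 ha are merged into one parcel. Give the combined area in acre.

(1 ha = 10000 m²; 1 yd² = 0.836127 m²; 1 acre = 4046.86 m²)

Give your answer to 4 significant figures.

1.546×10⁴ yd² × 0.836127 = 12926.5 m²
1001 m² (already m²)
1.495 ha × 10000 = 14950 m²
Total: 12926.5 + 1001 + 14950 = 28877.5 m²
In acre: 28877.5 / 4046.86 = 7.13578 acre

7.136 acre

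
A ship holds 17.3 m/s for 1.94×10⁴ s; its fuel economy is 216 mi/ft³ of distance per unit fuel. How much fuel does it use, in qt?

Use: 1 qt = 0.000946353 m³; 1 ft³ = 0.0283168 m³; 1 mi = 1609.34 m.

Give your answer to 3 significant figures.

28.9 qt

d = v × t = 17.3 × 19400 = 335620 m
216 mi/ft³ → 1.2276×10⁷ m/m³
V = d / (distance per unit fuel) = 335620 / 1.2276×10⁷ = 0.0273395 m³
In qt: 0.0273395 / 0.000946353 = 28.8893 qt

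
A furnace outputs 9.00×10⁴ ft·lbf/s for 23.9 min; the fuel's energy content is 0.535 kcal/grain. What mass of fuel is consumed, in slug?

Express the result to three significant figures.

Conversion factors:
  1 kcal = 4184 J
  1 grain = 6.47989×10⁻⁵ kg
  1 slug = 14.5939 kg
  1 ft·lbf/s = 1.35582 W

0.347 slug

9.00×10⁴ ft·lbf/s → 122024 W
23.9 min → 1434 s
E = P × t = 122024 × 1434 = 1.74982×10⁸ J
0.535 kcal/grain → 3.45444×10⁷ J/kg
m = E / e_s = 1.74982×10⁸ / 3.45444×10⁷ = 5.06542 kg
In slug: 5.06542 / 14.5939 = 0.347092 slug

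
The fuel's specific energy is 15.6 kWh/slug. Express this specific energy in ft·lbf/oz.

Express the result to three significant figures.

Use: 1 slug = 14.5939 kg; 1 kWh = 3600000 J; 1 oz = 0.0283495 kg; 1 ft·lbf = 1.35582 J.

15.6 kWh/slug × 3600000 J/kWh ÷ 14.5939 kg/slug = 3.84818×10⁶ J/kg
3.84818×10⁶ J/kg ÷ 1.35582 J/ft·lbf × 0.0283495 kg/oz = 80463.5 ft·lbf/oz

8.05×10⁴ ft·lbf/oz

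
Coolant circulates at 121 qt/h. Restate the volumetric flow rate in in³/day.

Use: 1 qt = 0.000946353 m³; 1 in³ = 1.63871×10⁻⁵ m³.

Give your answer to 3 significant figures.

1.68×10⁵ in³/day

121 qt/h × 0.000946353 m³/qt ÷ 3600 s/h = 3.1808×10⁻⁵ m³/s
3.1808×10⁻⁵ m³/s ÷ 1.63871×10⁻⁵ m³/in³ × 86400 s/day = 167706 in³/day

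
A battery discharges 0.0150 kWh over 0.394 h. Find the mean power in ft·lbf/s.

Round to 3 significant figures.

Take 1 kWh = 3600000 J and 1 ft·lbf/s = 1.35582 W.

28.1 ft·lbf/s

0.0150 kWh × 3600000 = 54000 J
0.394 h × 3600 = 1418.4 s
P = E / t = 54000 J / 1418.4 s = 38.0711 W
38.0711 W ÷ (1.35582 W/ft·lbf/s) = 28.0798 ft·lbf/s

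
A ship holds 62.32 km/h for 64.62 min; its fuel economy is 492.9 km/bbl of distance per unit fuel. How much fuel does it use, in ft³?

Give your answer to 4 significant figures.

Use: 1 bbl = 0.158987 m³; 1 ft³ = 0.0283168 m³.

62.32 km/h → 17.3111 m/s
64.62 min → 3877.2 s
d = v × t = 17.3111 × 3877.2 = 67118.6 m
492.9 km/bbl → 3.10025×10⁶ m/m³
V = d / (distance per unit fuel) = 67118.6 / 3.10025×10⁶ = 0.0216494 m³
In ft³: 0.0216494 / 0.0283168 = 0.764543 ft³

0.7645 ft³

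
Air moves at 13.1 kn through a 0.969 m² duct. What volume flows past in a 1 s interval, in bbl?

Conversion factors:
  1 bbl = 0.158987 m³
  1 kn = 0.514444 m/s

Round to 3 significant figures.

41.1 bbl

13.1 kn × 0.514444 → 6.73922 m/s
V = v × A × t = 6.73922 m/s × 0.969 m² × 1 s = 6.5303 m³
6.5303 m³ ÷ (0.158987 m³/bbl) = 41.0744 bbl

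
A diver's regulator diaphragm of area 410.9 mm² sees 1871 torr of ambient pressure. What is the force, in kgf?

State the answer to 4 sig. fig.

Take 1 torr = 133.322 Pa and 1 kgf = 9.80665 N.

1871 torr × 133.322 → 249445 Pa
410.9 mm² × 10⁻⁶ → 4.109×10⁻⁴ m²
F = P × A = 249445 Pa × 4.109×10⁻⁴ m² = 102.497 N
102.497 N ÷ (9.80665 N/kgf) = 10.4518 kgf

10.45 kgf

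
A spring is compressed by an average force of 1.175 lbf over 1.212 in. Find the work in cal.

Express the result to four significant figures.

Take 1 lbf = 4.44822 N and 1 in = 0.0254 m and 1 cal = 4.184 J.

1.175 lbf × 4.44822 = 5.22666 N
1.212 in × 0.0254 = 0.0307848 m
W = F × d = 5.22666 N × 0.0307848 m = 0.160902 J
0.160902 J ÷ (4.184 J/cal) = 0.0384565 cal

0.03846 cal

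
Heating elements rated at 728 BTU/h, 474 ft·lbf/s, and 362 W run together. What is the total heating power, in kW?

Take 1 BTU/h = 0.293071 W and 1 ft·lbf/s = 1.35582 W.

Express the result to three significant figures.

1.22 kW

728 BTU/h × 0.293071 = 213.356 W
474 ft·lbf/s × 1.35582 = 642.659 W
362 W (already W)
Combined: 213.356 + 642.659 + 362 = 1218.01 W
In kW: 1218.01 / 1000 = 1.21801 kW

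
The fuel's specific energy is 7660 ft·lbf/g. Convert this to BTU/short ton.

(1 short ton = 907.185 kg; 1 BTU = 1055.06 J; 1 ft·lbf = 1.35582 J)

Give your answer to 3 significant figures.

8.93×10⁶ BTU/short ton

7660 ft·lbf/g × 1.35582 J/ft·lbf ÷ 0.001 kg/g = 1.03856×10⁷ J/kg
1.03856×10⁷ J/kg ÷ 1055.06 J/BTU × 907.185 kg/short ton = 8.92998×10⁶ BTU/short ton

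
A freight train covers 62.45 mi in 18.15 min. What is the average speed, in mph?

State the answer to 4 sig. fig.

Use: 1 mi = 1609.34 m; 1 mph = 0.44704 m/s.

206.4 mph

62.45 mi × 1609.34 = 100503 m
18.15 min × 60 = 1089 s
v = d / t = 100503 m / 1089 s = 92.2893 m/s
92.2893 m/s ÷ (0.44704 m/s/mph) = 206.445 mph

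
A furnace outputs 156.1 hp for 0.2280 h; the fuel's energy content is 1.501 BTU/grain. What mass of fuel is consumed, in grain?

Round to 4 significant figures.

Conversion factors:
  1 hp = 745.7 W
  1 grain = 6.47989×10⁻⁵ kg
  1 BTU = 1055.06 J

156.1 hp → 116404 W
0.2280 h → 820.8 s
E = P × t = 116404 × 820.8 = 9.55444×10⁷ J
1.501 BTU/grain → 2.44394×10⁷ J/kg
m = E / e_s = 9.55444×10⁷ / 2.44394×10⁷ = 3.90944 kg
In grain: 3.90944 / 6.47989×10⁻⁵ = 60331.9 grain

6.033×10⁴ grain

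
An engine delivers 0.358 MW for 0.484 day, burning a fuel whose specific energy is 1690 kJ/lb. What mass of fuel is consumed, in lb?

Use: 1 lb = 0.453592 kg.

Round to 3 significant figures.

0.358 MW → 358000 W
0.484 day → 41817.6 s
E = P × t = 358000 × 41817.6 = 1.49707×10¹⁰ J
1690 kJ/lb → 3.72582×10⁶ J/kg
m = E / e_s = 1.49707×10¹⁰ / 3.72582×10⁶ = 4018.1 kg
In lb: 4018.1 / 0.453592 = 8858.4 lb

8860 lb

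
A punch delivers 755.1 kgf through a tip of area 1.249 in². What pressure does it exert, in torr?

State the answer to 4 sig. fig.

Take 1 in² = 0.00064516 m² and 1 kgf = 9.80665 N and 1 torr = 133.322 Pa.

755.1 kgf × 9.80665 = 7405 N
1.249 in² × 0.00064516 = 8.05805×10⁻⁴ m²
P = F / A = 7405 N / 8.05805×10⁻⁴ m² = 9.18957×10⁶ Pa
9.18957×10⁶ Pa ÷ (133.322 Pa/torr) = 68927.6 torr

6.893×10⁴ torr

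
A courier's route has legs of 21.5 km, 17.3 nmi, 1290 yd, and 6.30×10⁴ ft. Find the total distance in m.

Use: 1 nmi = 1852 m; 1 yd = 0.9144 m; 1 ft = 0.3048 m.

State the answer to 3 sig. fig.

21.5 km × 1000 → 21500 m
17.3 nmi × 1852 → 32039.6 m
1290 yd × 0.9144 → 1179.58 m
6.30×10⁴ ft × 0.3048 → 19202.4 m
Total: 21500 + 32039.6 + 1179.58 + 19202.4 = 73921.6 m

7.39×10⁴ m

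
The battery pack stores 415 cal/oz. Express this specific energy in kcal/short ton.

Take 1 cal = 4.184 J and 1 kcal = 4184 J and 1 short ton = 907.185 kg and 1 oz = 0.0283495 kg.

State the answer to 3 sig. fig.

1.33×10⁴ kcal/short ton

415 cal/oz × 4.184 J/cal ÷ 0.0283495 kg/oz = 61248.3 J/kg
61248.3 J/kg ÷ 4184 J/kcal × 907.185 kg/short ton = 13280 kcal/short ton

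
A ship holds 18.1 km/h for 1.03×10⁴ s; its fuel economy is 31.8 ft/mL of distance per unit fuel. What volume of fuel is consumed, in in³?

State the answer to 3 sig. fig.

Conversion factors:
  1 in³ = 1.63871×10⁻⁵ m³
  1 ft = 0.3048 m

326 in³

18.1 km/h → 5.02778 m/s
d = v × t = 5.02778 × 10300 = 51786.1 m
31.8 ft/mL → 9.69264×10⁶ m/m³
V = d / (distance per unit fuel) = 51786.1 / 9.69264×10⁶ = 0.00534283 m³
In in³: 0.00534283 / 1.63871×10⁻⁵ = 326.039 in³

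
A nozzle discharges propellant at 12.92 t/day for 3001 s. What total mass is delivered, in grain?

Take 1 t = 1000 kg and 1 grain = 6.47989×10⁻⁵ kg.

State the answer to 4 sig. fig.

12.92 t/day → 0.149537 kg/s
m = ṁ × t = 0.149537 × 3001 = 448.761 kg
In grain: 448.761 / 6.47989×10⁻⁵ = 6.92544×10⁶ grain

6.925×10⁶ grain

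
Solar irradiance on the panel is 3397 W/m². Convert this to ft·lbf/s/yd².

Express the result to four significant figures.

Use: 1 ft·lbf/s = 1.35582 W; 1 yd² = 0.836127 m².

2095 ft·lbf/s/yd²

3397 W/m² is already 3397 W/m²
3397 W/m² ÷ 1.35582 W/ft·lbf/s × 0.836127 m²/yd² = 2094.91 ft·lbf/s/yd²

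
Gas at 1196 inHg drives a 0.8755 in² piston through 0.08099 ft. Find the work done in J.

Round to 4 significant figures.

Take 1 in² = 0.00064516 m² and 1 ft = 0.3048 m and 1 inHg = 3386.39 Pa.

1196 inHg → 4.05012×10⁶ Pa
0.8755 in² → 5.64838×10⁻⁴ m²
F = P × A = 4.05012×10⁶ × 5.64838×10⁻⁴ = 2287.66 N
0.08099 ft → 0.0246858 m
W = F × d = 2287.66 × 0.0246858 = 56.4727 J

56.47 J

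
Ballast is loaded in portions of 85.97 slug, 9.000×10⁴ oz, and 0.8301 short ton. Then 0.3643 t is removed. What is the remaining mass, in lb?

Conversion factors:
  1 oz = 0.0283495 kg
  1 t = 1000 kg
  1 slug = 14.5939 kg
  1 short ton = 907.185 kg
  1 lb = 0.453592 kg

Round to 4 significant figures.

9248 lb

85.97 slug × 14.5939 = 1254.64 kg
9.000×10⁴ oz × 0.0283495 = 2551.46 kg
0.8301 short ton × 907.185 = 753.054 kg
0.3643 t × 1000 = 364.3 kg
Sum: 1254.64 + 2551.46 + 753.054 − 364.3 = 4194.85 kg
In lb: 4194.85 / 0.453592 = 9248.07 lb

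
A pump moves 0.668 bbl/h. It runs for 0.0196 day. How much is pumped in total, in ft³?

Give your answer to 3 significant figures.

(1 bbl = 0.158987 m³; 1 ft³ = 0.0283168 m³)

0.668 bbl/h → 2.95009×10⁻⁵ m³/s
0.0196 day → 1693.44 s
V = Q × t = 2.95009×10⁻⁵ × 1693.44 = 0.049958 m³
In ft³: 0.049958 / 0.0283168 = 1.76425 ft³

1.76 ft³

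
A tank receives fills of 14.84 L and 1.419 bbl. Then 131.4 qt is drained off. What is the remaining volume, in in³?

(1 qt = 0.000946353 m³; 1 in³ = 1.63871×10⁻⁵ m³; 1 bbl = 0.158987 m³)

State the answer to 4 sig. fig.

7084 in³

14.84 L × 0.001 → 0.01484 m³
1.419 bbl × 0.158987 → 0.225603 m³
131.4 qt × 0.000946353 → 0.124351 m³
Net: 0.01484 + 0.225603 − 0.124351 = 0.116092 m³
In in³: 0.116092 / 1.63871×10⁻⁵ = 7084.35 in³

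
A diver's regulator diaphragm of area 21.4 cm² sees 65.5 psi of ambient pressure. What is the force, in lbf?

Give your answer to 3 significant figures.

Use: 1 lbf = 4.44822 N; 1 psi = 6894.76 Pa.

65.5 psi × 6894.76 = 451607 Pa
21.4 cm² × 0.0001 = 0.00214 m²
F = P × A = 451607 Pa × 0.00214 m² = 966.439 N
966.439 N ÷ (4.44822 N/lbf) = 217.264 lbf

217 lbf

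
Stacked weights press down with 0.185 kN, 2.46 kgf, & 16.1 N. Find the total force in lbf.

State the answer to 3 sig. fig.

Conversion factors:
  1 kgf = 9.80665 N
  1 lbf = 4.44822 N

50.6 lbf

0.185 kN × 1000 → 185 N
2.46 kgf × 9.80665 → 24.1244 N
16.1 N (already N)
Total: 185 + 24.1244 + 16.1 = 225.224 N
In lbf: 225.224 / 4.44822 = 50.6324 lbf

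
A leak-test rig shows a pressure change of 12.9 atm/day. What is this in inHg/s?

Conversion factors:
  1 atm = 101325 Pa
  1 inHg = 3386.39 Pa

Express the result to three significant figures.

12.9 atm/day × 101325 Pa/atm ÷ 86400 s/day = 15.1284 Pa/s
15.1284 Pa/s ÷ 3386.39 Pa/inHg = 0.00446741 inHg/s

0.00447 inHg/s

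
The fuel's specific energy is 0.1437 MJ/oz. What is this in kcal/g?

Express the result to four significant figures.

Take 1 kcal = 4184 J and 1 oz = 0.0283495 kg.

0.1437 MJ/oz × 1000000 J/MJ ÷ 0.0283495 kg/oz = 5.06887×10⁶ J/kg
5.06887×10⁶ J/kg ÷ 4184 J/kcal × 0.001 kg/g = 1.21149 kcal/g

1.211 kcal/g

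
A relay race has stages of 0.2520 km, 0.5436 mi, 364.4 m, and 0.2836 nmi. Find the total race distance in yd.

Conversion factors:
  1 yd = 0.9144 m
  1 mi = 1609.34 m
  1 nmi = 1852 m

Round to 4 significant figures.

0.2520 km × 1000 → 252 m
0.5436 mi × 1609.34 → 874.837 m
364.4 m (already m)
0.2836 nmi × 1852 → 525.227 m
Combined: 252 + 874.837 + 364.4 + 525.227 = 2016.46 m
In yd: 2016.46 / 0.9144 = 2205.23 yd

2205 yd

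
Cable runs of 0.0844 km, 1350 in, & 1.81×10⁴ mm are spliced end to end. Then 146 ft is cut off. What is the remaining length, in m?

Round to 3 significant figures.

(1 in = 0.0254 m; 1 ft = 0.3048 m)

92.3 m

0.0844 km × 1000 = 84.4 m
1350 in × 0.0254 = 34.29 m
1.81×10⁴ mm × 0.001 = 18.1 m
146 ft × 0.3048 = 44.5008 m
Net: 84.4 + 34.29 + 18.1 − 44.5008 = 92.2892 m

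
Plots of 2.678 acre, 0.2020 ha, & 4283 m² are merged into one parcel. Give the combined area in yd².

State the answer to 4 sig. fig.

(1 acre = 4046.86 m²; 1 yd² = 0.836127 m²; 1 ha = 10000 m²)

2.050×10⁴ yd²

2.678 acre × 4046.86 = 10837.5 m²
0.2020 ha × 10000 = 2020 m²
4283 m² (already m²)
Total: 10837.5 + 2020 + 4283 = 17140.5 m²
In yd²: 17140.5 / 0.836127 = 20499.9 yd²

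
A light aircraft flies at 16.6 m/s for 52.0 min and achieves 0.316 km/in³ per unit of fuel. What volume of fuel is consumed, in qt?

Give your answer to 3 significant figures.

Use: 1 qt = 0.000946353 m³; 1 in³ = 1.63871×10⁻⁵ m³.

2.84 qt

52.0 min → 3120 s
d = v × t = 16.6 × 3120 = 51792 m
0.316 km/in³ → 1.92835×10⁷ m/m³
V = d / (distance per unit fuel) = 51792 / 1.92835×10⁷ = 0.00268582 m³
In qt: 0.00268582 / 0.000946353 = 2.83807 qt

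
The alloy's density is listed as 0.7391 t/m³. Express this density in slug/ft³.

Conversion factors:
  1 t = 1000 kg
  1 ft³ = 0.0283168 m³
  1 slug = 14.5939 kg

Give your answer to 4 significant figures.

0.7391 t/m³ × 1000 kg/t = 739.1 kg/m³
739.1 kg/m³ ÷ 14.5939 kg/slug × 0.0283168 m³/ft³ = 1.43409 slug/ft³

1.434 slug/ft³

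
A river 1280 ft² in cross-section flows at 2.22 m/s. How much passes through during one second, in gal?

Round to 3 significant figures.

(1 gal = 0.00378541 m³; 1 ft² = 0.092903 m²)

1280 ft² × 0.092903 = 118.916 m²
V = v × A × t = 2.22 m/s × 118.916 m² × 1 s = 263.994 m³
263.994 m³ ÷ (0.00378541 m³/gal) = 69739.9 gal

6.97×10⁴ gal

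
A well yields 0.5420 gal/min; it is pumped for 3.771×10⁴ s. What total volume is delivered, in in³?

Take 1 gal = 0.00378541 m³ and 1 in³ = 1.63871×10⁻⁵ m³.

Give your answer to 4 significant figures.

0.5420 gal/min → 3.41949×10⁻⁵ m³/s
V = Q × t = 3.41949×10⁻⁵ × 37710 = 1.28949 m³
In in³: 1.28949 / 1.63871×10⁻⁵ = 78689.3 in³

7.869×10⁴ in³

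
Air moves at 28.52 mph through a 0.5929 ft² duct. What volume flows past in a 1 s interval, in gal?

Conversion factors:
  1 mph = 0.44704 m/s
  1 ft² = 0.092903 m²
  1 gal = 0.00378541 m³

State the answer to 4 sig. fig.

185.5 gal

28.52 mph × 0.44704 → 12.7496 m/s
0.5929 ft² × 0.092903 → 0.0550822 m²
V = v × A × t = 12.7496 m/s × 0.0550822 m² × 1 s = 0.702276 m³
0.702276 m³ ÷ (0.00378541 m³/gal) = 185.522 gal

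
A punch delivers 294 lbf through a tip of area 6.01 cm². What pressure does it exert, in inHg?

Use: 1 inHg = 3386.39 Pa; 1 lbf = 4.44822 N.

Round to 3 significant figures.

643 inHg

294 lbf × 4.44822 = 1307.78 N
6.01 cm² × 0.0001 = 6.01×10⁻⁴ m²
P = F / A = 1307.78 N / 6.01×10⁻⁴ m² = 2.17601×10⁶ Pa
2.17601×10⁶ Pa ÷ (3386.39 Pa/inHg) = 642.575 inHg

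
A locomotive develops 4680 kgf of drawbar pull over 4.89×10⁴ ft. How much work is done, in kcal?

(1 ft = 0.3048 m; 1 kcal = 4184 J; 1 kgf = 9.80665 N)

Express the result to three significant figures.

1.63×10⁵ kcal

4680 kgf × 9.80665 = 45895.1 N
4.89×10⁴ ft × 0.3048 = 14904.7 m
W = F × d = 45895.1 N × 14904.7 m = 6.84053×10⁸ J
6.84053×10⁸ J ÷ (4184 J/kcal) = 163493 kcal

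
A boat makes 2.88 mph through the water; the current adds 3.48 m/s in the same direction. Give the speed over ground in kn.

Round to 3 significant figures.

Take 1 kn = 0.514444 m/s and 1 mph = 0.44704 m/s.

9.27 kn

2.88 mph × 0.44704 → 1.28748 m/s
3.48 m/s (already m/s)
Total: 1.28748 + 3.48 = 4.76748 m/s
In kn: 4.76748 / 0.514444 = 9.26725 kn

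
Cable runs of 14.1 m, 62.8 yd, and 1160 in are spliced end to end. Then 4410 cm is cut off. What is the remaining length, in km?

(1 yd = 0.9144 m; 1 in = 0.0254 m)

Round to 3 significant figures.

0.0569 km

14.1 m (already m)
62.8 yd × 0.9144 = 57.4243 m
1160 in × 0.0254 = 29.464 m
4410 cm × 0.01 = 44.1 m
Sum: 14.1 + 57.4243 + 29.464 − 44.1 = 56.8883 m
In km: 56.8883 / 1000 = 0.0568883 km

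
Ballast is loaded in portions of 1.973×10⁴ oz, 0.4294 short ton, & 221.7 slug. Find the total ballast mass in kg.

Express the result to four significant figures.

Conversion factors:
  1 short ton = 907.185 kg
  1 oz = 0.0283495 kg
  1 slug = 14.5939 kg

4184 kg

1.973×10⁴ oz × 0.0283495 = 559.336 kg
0.4294 short ton × 907.185 = 389.545 kg
221.7 slug × 14.5939 = 3235.47 kg
Sum: 559.336 + 389.545 + 3235.47 = 4184.35 kg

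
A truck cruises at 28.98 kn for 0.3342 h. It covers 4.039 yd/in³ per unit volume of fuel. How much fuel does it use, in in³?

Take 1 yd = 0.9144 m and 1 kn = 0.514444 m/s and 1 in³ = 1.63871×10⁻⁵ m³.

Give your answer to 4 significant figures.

28.98 kn → 14.9086 m/s
0.3342 h → 1203.12 s
d = v × t = 14.9086 × 1203.12 = 17936.8 m
4.039 yd/in³ → 225376 m/m³
V = d / (distance per unit fuel) = 17936.8 / 225376 = 0.0795861 m³
In in³: 0.0795861 / 1.63871×10⁻⁵ = 4856.63 in³

4857 in³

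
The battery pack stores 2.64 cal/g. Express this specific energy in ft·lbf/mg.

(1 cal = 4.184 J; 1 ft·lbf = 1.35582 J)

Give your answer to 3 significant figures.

0.00815 ft·lbf/mg

2.64 cal/g × 4.184 J/cal ÷ 0.001 kg/g = 11045.8 J/kg
11045.8 J/kg ÷ 1.35582 J/ft·lbf × 10⁻⁶ kg/mg = 0.00814695 ft·lbf/mg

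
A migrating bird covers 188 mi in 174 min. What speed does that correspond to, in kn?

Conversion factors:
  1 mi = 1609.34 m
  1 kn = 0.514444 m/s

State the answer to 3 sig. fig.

188 mi × 1609.34 = 302556 m
174 min × 60 = 10440 s
v = d / t = 302556 m / 10440 s = 28.9805 m/s
28.9805 m/s ÷ (0.514444 m/s/kn) = 56.3336 kn

56.3 kn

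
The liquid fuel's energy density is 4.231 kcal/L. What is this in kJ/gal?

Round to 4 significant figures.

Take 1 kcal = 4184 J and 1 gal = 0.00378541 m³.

67.01 kJ/gal

4.231 kcal/L × 4184 J/kcal ÷ 0.001 m³/L = 1.77025×10⁷ J/m³
1.77025×10⁷ J/m³ ÷ 1000 J/kJ × 0.00378541 m³/gal = 67.0112 kJ/gal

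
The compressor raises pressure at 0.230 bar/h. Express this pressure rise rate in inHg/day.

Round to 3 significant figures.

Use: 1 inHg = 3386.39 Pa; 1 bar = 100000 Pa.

163 inHg/day

0.230 bar/h × 100000 Pa/bar ÷ 3600 s/h = 6.38889 Pa/s
6.38889 Pa/s ÷ 3386.39 Pa/inHg × 86400 s/day = 163.005 inHg/day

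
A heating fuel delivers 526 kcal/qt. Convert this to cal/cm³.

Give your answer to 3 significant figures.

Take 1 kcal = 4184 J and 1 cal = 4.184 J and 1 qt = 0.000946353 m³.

526 kcal/qt × 4184 J/kcal ÷ 0.000946353 m³/qt = 2.32554×10⁹ J/m³
2.32554×10⁹ J/m³ ÷ 4.184 J/cal × 10⁻⁶ m³/cm³ = 555.817 cal/cm³

556 cal/cm³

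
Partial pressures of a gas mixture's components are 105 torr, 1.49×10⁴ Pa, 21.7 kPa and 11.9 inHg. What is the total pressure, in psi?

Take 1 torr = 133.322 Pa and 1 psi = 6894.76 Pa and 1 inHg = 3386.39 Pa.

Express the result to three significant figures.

13.2 psi

105 torr × 133.322 → 13998.8 Pa
1.49×10⁴ Pa (already Pa)
21.7 kPa × 1000 → 21700 Pa
11.9 inHg × 3386.39 → 40298 Pa
Total: 13998.8 + 14900 + 21700 + 40298 = 90896.8 Pa
In psi: 90896.8 / 6894.76 = 13.1835 psi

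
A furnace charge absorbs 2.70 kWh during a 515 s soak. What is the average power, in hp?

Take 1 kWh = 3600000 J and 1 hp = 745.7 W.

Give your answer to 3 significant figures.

25.3 hp

2.70 kWh × 3600000 → 9.72×10⁶ J
P = E / t = 9.72×10⁶ J / 515 s = 18873.8 W
18873.8 W ÷ (745.7 W/hp) = 25.3102 hp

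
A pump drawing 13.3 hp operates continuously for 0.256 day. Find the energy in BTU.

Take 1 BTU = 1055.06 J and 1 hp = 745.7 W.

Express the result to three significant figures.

13.3 hp × 745.7 → 9917.81 W
0.256 day × 86400 → 22118.4 s
E = P × t = 9917.81 W × 22118.4 s = 2.19366×10⁸ J
2.19366×10⁸ J ÷ (1055.06 J/BTU) = 207918 BTU

2.08×10⁵ BTU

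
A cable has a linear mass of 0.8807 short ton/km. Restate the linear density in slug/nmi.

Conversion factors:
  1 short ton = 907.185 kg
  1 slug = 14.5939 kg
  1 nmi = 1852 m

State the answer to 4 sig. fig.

0.8807 short ton/km × 907.185 kg/short ton ÷ 1000 m/km = 0.798958 kg/m
0.798958 kg/m ÷ 14.5939 kg/slug × 1852 m/nmi = 101.39 slug/nmi

101.4 slug/nmi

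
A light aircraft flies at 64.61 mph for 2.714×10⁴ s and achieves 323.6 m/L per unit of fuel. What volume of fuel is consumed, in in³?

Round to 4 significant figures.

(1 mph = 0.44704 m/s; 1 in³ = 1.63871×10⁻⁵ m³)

64.61 mph → 28.8833 m/s
d = v × t = 28.8833 × 27140 = 783893 m
323.6 m/L → 323600 m/m³
V = d / (distance per unit fuel) = 783893 / 323600 = 2.42241 m³
In in³: 2.42241 / 1.63871×10⁻⁵ = 147824 in³

1.478×10⁵ in³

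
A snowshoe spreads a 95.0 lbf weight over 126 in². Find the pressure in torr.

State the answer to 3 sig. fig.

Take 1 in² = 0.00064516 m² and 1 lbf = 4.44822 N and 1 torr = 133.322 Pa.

95.0 lbf × 4.44822 = 422.581 N
126 in² × 0.00064516 = 0.0812902 m²
P = F / A = 422.581 N / 0.0812902 m² = 5198.42 Pa
5198.42 Pa ÷ (133.322 Pa/torr) = 38.9915 torr

39.0 torr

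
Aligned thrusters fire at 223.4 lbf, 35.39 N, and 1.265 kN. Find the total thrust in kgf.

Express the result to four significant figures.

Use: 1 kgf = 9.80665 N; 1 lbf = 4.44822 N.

223.4 lbf × 4.44822 = 993.732 N
35.39 N (already N)
1.265 kN × 1000 = 1265 N
Combined: 993.732 + 35.39 + 1265 = 2294.12 N
In kgf: 2294.12 / 9.80665 = 233.935 kgf

233.9 kgf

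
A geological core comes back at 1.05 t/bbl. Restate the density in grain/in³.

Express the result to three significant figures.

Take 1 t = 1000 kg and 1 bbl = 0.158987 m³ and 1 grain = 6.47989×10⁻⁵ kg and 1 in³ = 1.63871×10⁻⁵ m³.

1670 grain/in³

1.05 t/bbl × 1000 kg/t ÷ 0.158987 m³/bbl = 6604.31 kg/m³
6604.31 kg/m³ ÷ 6.47989×10⁻⁵ kg/grain × 1.63871×10⁻⁵ m³/in³ = 1670.17 grain/in³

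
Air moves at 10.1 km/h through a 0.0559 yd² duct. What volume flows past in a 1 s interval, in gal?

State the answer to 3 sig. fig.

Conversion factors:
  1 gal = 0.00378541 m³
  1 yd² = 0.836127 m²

10.1 km/h × (1/3.6) = 2.80556 m/s
0.0559 yd² × 0.836127 = 0.0467395 m²
V = v × A × t = 2.80556 m/s × 0.0467395 m² × 1 s = 0.13113 m³
0.13113 m³ ÷ (0.00378541 m³/gal) = 34.6409 gal

34.6 gal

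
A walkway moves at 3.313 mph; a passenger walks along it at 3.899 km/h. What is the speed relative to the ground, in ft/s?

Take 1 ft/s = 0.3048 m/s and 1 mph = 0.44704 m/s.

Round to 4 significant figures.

3.313 mph × 0.44704 → 1.48104 m/s
3.899 km/h × (1/3.6) → 1.08306 m/s
Total: 1.48104 + 1.08306 = 2.5641 m/s
In ft/s: 2.5641 / 0.3048 = 8.4124 ft/s

8.412 ft/s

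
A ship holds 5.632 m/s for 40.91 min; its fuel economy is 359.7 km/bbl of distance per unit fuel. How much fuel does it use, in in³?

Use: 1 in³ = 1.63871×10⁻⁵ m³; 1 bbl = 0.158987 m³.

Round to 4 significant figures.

40.91 min → 2454.6 s
d = v × t = 5.632 × 2454.6 = 13824.3 m
359.7 km/bbl → 2.26245×10⁶ m/m³
V = d / (distance per unit fuel) = 13824.3 / 2.26245×10⁶ = 0.00611032 m³
In in³: 0.00611032 / 1.63871×10⁻⁵ = 372.874 in³

372.9 in³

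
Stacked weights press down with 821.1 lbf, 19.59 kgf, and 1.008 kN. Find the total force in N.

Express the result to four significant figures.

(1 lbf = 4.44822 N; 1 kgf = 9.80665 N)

4853 N

821.1 lbf × 4.44822 = 3652.43 N
19.59 kgf × 9.80665 = 192.112 N
1.008 kN × 1000 = 1008 N
Sum: 3652.43 + 192.112 + 1008 = 4852.54 N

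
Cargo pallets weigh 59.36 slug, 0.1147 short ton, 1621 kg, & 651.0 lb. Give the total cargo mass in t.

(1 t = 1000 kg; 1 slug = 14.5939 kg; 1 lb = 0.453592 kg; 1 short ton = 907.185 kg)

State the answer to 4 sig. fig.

59.36 slug × 14.5939 = 866.294 kg
0.1147 short ton × 907.185 = 104.054 kg
1621 kg (already kg)
651.0 lb × 0.453592 = 295.288 kg
Sum: 866.294 + 104.054 + 1621 + 295.288 = 2886.64 kg
In t: 2886.64 / 1000 = 2.88664 t

2.887 t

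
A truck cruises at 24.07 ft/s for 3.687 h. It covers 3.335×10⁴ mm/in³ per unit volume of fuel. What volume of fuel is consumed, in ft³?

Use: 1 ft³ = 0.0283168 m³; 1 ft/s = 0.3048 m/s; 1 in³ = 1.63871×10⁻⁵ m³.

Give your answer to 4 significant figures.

1.690 ft³

24.07 ft/s → 7.33654 m/s
3.687 h → 13273.2 s
d = v × t = 7.33654 × 13273.2 = 97379.4 m
3.335×10⁴ mm/in³ → 2.03514×10⁶ m/m³
V = d / (distance per unit fuel) = 97379.4 / 2.03514×10⁶ = 0.047849 m³
In ft³: 0.047849 / 0.0283168 = 1.68977 ft³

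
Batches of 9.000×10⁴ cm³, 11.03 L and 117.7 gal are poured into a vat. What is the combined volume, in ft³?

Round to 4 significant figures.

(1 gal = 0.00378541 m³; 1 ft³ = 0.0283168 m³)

19.30 ft³

9.000×10⁴ cm³ × 10⁻⁶ → 0.09 m³
11.03 L × 0.001 → 0.01103 m³
117.7 gal × 0.00378541 → 0.445543 m³
Combined: 0.09 + 0.01103 + 0.445543 = 0.546573 m³
In ft³: 0.546573 / 0.0283168 = 19.3021 ft³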